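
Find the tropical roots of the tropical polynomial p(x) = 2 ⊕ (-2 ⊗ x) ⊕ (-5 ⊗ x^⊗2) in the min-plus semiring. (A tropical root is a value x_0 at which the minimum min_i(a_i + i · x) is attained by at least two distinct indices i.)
Roots: {3, 4}

Each tropical root is a break point of the lower envelope of the lines y = a_i + i · x (there are 3 lines, with slopes 0, 1, ..., 2). Only the lines that attain the minimum somewhere contribute to roots; other lines are dominated. Here the surviving (envelope) indices are i = 2, i = 1, i = 0.
Intersections between consecutive envelope lines give the roots: for adjacent envelope indices i < j the intersection is x = (a_i − a_j) / (j − i). Reading off the sorted break points: {3, 4}.
Verification: at each break x_0, at least two indices attain the minimum of min_i(a_i + i · x_0).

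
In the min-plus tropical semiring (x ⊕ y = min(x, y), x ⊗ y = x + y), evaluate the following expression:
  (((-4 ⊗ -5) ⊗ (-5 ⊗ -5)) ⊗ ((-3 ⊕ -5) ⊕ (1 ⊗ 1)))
(((-4 ⊗ -5) ⊗ (-5 ⊗ -5)) ⊗ ((-3 ⊕ -5) ⊕ (1 ⊗ 1))) = -24

Expand innermost to outermost. Recall ⊕ takes the minimum of its arguments and ⊗ takes their sum. Working out the expression (((-4 ⊗ -5) ⊗ (-5 ⊗ -5)) ⊗ ((-3 ⊕ -5) ⊕ (1 ⊗ 1))) gives -24.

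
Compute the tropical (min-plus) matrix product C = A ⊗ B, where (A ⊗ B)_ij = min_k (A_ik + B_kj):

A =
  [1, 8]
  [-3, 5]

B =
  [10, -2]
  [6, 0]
A ⊗ B =
  [11, -1]
  [7, -5]

Apply the min-plus product entry-by-entry:
  C[0][0] = min over k of (A[0][0] + B[0][0] = 1 + 10 = 11, A[0][1] + B[1][0] = 8 + 6 = 14) = 11 (attained at k = 0)
  C[0][1] = min over k of (A[0][0] + B[0][1] = 1 + -2 = -1, A[0][1] + B[1][1] = 8 + 0 = 8) = -1 (attained at k = 0)
  C[1][0] = min over k of (A[1][0] + B[0][0] = -3 + 10 = 7, A[1][1] + B[1][0] = 5 + 6 = 11) = 7 (attained at k = 0)
  C[1][1] = min over k of (A[1][0] + B[0][1] = -3 + -2 = -5, A[1][1] + B[1][1] = 5 + 0 = 5) = -5 (attained at k = 0)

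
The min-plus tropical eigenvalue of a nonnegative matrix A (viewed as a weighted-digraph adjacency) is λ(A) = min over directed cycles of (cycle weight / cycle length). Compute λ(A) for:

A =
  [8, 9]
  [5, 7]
λ(A) = 7

Enumerate directed cycles and compute their means (weight / length). Sample:
  cycle 0 → 0: weight = 8, length = 1, mean = 8/1 ≈ 8.000
  cycle 1 → 1: weight = 7, length = 1, mean = 7/1 ≈ 7.000
  cycle 0 → 1 → 0: weight = 14, length = 2, mean = 14/2 ≈ 7.000
  cycle 1 → 0 → 1: weight = 14, length = 2, mean = 14/2 ≈ 7.000
Minimum mean = 7.000, attained e.g. along the cycle 1 → 1 with weight 7 and length 1. So λ(A) = 7/1 = 7.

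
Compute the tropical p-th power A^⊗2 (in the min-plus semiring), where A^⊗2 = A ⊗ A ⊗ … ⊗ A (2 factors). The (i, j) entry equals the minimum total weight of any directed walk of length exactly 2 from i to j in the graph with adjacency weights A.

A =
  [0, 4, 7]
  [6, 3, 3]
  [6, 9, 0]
A^⊗2 =
  [0, 4, 7]
  [6, 6, 3]
  [6, 9, 0]

Each entry (A^⊗2)_ij equals the minimum over all length-2 walks i = v_0 → v_1 → … → v_2 = j of Σ_t A[v_t][v_{t+1}]. For example, for (i, j) = (0, 2) we minimise over 3 possible intermediate vertex sequences; the minimum is 7, attained along the walk 0 → 0 → 2.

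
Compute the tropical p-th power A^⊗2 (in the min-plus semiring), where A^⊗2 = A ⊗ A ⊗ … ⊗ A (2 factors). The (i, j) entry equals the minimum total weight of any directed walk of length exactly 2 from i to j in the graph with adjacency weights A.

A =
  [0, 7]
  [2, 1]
A^⊗2 =
  [0, 7]
  [2, 2]

Each entry (A^⊗2)_ij equals the minimum over all length-2 walks i = v_0 → v_1 → … → v_2 = j of Σ_t A[v_t][v_{t+1}]. For example, for (i, j) = (0, 1) we minimise over 2 possible intermediate vertex sequences; the minimum is 7, attained along the walk 0 → 0 → 1.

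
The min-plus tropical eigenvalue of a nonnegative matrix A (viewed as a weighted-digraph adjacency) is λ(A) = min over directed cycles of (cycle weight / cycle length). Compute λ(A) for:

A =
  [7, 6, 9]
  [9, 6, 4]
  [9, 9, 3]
λ(A) = 3

Enumerate directed cycles and compute their means (weight / length). Sample:
  cycle 0 → 0: weight = 7, length = 1, mean = 7/1 ≈ 7.000
  cycle 1 → 1: weight = 6, length = 1, mean = 6/1 ≈ 6.000
  cycle 2 → 2: weight = 3, length = 1, mean = 3/1 ≈ 3.000
  cycle 0 → 1 → 0: weight = 15, length = 2, mean = 15/2 ≈ 7.500
  cycle 0 → 2 → 0: weight = 18, length = 2, mean = 18/2 ≈ 9.000
  cycle 1 → 0 → 1: weight = 15, length = 2, mean = 15/2 ≈ 7.500
Minimum mean = 3.000, attained e.g. along the cycle 2 → 2 with weight 3 and length 1. So λ(A) = 3/1 = 3.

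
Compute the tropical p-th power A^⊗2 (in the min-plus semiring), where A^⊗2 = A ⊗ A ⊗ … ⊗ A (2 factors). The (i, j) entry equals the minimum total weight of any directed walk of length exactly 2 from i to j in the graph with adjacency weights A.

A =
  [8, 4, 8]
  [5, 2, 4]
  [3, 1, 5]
A^⊗2 =
  [9, 6, 8]
  [7, 4, 6]
  [6, 3, 5]

Each entry (A^⊗2)_ij equals the minimum over all length-2 walks i = v_0 → v_1 → … → v_2 = j of Σ_t A[v_t][v_{t+1}]. For example, for (i, j) = (0, 2) we minimise over 3 possible intermediate vertex sequences; the minimum is 8, attained along the walk 0 → 1 → 2.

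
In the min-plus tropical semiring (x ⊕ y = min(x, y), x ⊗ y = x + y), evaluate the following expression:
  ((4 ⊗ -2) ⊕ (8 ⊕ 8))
((4 ⊗ -2) ⊕ (8 ⊕ 8)) = 2

Expand innermost to outermost. Recall ⊕ takes the minimum of its arguments and ⊗ takes their sum. Working out the expression ((4 ⊗ -2) ⊕ (8 ⊕ 8)) gives 2.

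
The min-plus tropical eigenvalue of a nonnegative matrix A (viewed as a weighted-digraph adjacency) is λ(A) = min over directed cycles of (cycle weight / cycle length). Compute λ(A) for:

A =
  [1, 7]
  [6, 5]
λ(A) = 1

Enumerate directed cycles and compute their means (weight / length). Sample:
  cycle 0 → 0: weight = 1, length = 1, mean = 1/1 ≈ 1.000
  cycle 1 → 1: weight = 5, length = 1, mean = 5/1 ≈ 5.000
  cycle 0 → 1 → 0: weight = 13, length = 2, mean = 13/2 ≈ 6.500
  cycle 1 → 0 → 1: weight = 13, length = 2, mean = 13/2 ≈ 6.500
Minimum mean = 1.000, attained e.g. along the cycle 0 → 0 with weight 1 and length 1. So λ(A) = 1/1 = 1.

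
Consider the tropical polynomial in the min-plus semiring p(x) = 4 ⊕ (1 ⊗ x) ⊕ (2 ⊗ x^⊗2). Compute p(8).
p(8) = 4

A tropical monomial a ⊗ x^⊗i evaluates to a + i · x. Evaluating each term at x = 8:
  Term 0 contributes 4 + 0 · 8 = 4
  Term 1 contributes 1 + 1 · 8 = 9
  Term 2 contributes 2 + 2 · 8 = 18
p(8) = ⊕ of these = min[4, 9, 18] = 4.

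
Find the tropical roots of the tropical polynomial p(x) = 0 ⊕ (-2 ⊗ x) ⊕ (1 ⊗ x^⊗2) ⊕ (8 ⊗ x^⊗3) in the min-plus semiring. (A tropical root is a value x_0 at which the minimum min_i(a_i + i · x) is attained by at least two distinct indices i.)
Roots: {-7, -3, 2}

Each tropical root is a break point of the lower envelope of the lines y = a_i + i · x (there are 4 lines, with slopes 0, 1, ..., 3). Only the lines that attain the minimum somewhere contribute to roots; other lines are dominated. Here the surviving (envelope) indices are i = 3, i = 2, i = 1, i = 0.
Intersections between consecutive envelope lines give the roots: for adjacent envelope indices i < j the intersection is x = (a_i − a_j) / (j − i). Reading off the sorted break points: {-7, -3, 2}.
Verification: at each break x_0, at least two indices attain the minimum of min_i(a_i + i · x_0).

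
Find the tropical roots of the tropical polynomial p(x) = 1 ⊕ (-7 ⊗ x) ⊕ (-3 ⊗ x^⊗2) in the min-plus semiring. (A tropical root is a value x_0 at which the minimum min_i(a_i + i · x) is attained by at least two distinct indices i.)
Roots: {-4, 8}

Each tropical root is a break point of the lower envelope of the lines y = a_i + i · x (there are 3 lines, with slopes 0, 1, ..., 2). Only the lines that attain the minimum somewhere contribute to roots; other lines are dominated. Here the surviving (envelope) indices are i = 2, i = 1, i = 0.
Intersections between consecutive envelope lines give the roots: for adjacent envelope indices i < j the intersection is x = (a_i − a_j) / (j − i). Reading off the sorted break points: {-4, 8}.
Verification: at each break x_0, at least two indices attain the minimum of min_i(a_i + i · x_0).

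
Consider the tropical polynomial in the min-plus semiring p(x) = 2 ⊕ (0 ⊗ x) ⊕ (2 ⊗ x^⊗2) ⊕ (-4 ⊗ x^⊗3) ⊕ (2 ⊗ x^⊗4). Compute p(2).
p(2) = 2

A tropical monomial a ⊗ x^⊗i evaluates to a + i · x. Evaluating each term at x = 2:
  Term 0 contributes 2 + 0 · 2 = 2
  Term 1 contributes 0 + 1 · 2 = 2
  Term 2 contributes 2 + 2 · 2 = 6
  Term 3 contributes -4 + 3 · 2 = 2
  Term 4 contributes 2 + 4 · 2 = 10
p(2) = ⊕ of these = min[2, 2, 6, 2, 10] = 2.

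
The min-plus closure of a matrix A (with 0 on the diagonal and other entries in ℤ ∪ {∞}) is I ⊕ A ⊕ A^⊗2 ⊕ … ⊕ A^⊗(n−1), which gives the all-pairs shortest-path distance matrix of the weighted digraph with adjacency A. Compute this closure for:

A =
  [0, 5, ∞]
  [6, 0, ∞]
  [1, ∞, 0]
Closure =
  [0, 5, ∞]
  [6, 0, ∞]
  [1, 6, 0]

This is the Floyd-Warshall all-pairs shortest-path computation. For each intermediate vertex k = 0, 1, …, 2, update dist[i][j] ← min(dist[i][j], dist[i][k] + dist[k][j]). The final matrix gives, for each (i, j), the minimum total weight of any directed path from i to j (possibly empty when i = j).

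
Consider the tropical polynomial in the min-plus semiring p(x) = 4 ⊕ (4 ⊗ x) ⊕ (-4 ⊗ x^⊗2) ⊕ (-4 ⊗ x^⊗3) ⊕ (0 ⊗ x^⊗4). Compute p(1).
p(1) = -2

A tropical monomial a ⊗ x^⊗i evaluates to a + i · x. Evaluating each term at x = 1:
  Term 0 contributes 4 + 0 · 1 = 4
  Term 1 contributes 4 + 1 · 1 = 5
  Term 2 contributes -4 + 2 · 1 = -2
  Term 3 contributes -4 + 3 · 1 = -1
  Term 4 contributes 0 + 4 · 1 = 4
p(1) = ⊕ of these = min[4, 5, -2, -1, 4] = -2.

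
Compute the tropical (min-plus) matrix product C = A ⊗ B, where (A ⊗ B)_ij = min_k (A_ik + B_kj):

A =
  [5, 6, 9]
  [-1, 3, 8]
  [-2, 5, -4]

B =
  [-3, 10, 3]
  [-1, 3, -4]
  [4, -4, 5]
A ⊗ B =
  [2, 5, 2]
  [-4, 4, -1]
  [-5, -8, 1]

Apply the min-plus product entry-by-entry:
  C[0][0] = min over k of (A[0][0] + B[0][0] = 5 + -3 = 2, A[0][1] + B[1][0] = 6 + -1 = 5, A[0][2] + B[2][0] = 9 + 4 = 13) = 2 (attained at k = 0)
  C[0][1] = min over k of (A[0][0] + B[0][1] = 5 + 10 = 15, A[0][1] + B[1][1] = 6 + 3 = 9, A[0][2] + B[2][1] = 9 + -4 = 5) = 5 (attained at k = 2)
  C[0][2] = min over k of (A[0][0] + B[0][2] = 5 + 3 = 8, A[0][1] + B[1][2] = 6 + -4 = 2, A[0][2] + B[2][2] = 9 + 5 = 14) = 2 (attained at k = 1)
  C[1][0] = min over k of (A[1][0] + B[0][0] = -1 + -3 = -4, A[1][1] + B[1][0] = 3 + -1 = 2, A[1][2] + B[2][0] = 8 + 4 = 12) = -4 (attained at k = 0)
  C[1][1] = min over k of (A[1][0] + B[0][1] = -1 + 10 = 9, A[1][1] + B[1][1] = 3 + 3 = 6, A[1][2] + B[2][1] = 8 + -4 = 4) = 4 (attained at k = 2)
  C[1][2] = min over k of (A[1][0] + B[0][2] = -1 + 3 = 2, A[1][1] + B[1][2] = 3 + -4 = -1, A[1][2] + B[2][2] = 8 + 5 = 13) = -1 (attained at k = 1)
  C[2][0] = min over k of (A[2][0] + B[0][0] = -2 + -3 = -5, A[2][1] + B[1][0] = 5 + -1 = 4, A[2][2] + B[2][0] = -4 + 4 = 0) = -5 (attained at k = 0)
  C[2][1] = min over k of (A[2][0] + B[0][1] = -2 + 10 = 8, A[2][1] + B[1][1] = 5 + 3 = 8, A[2][2] + B[2][1] = -4 + -4 = -8) = -8 (attained at k = 2)
  C[2][2] = min over k of (A[2][0] + B[0][2] = -2 + 3 = 1, A[2][1] + B[1][2] = 5 + -4 = 1, A[2][2] + B[2][2] = -4 + 5 = 1) = 1 (attained at k = 0)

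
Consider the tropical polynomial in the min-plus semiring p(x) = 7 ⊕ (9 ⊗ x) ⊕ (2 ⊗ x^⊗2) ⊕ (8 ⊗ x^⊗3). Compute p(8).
p(8) = 7

A tropical monomial a ⊗ x^⊗i evaluates to a + i · x. Evaluating each term at x = 8:
  Term 0 contributes 7 + 0 · 8 = 7
  Term 1 contributes 9 + 1 · 8 = 17
  Term 2 contributes 2 + 2 · 8 = 18
  Term 3 contributes 8 + 3 · 8 = 32
p(8) = ⊕ of these = min[7, 17, 18, 32] = 7.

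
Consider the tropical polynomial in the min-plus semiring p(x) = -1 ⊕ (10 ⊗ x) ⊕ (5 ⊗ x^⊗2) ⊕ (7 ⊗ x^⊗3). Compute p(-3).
p(-3) = -2

A tropical monomial a ⊗ x^⊗i evaluates to a + i · x. Evaluating each term at x = -3:
  Term 0 contributes -1 + 0 · -3 = -1
  Term 1 contributes 10 + 1 · -3 = 7
  Term 2 contributes 5 + 2 · -3 = -1
  Term 3 contributes 7 + 3 · -3 = -2
p(-3) = ⊕ of these = min[-1, 7, -1, -2] = -2.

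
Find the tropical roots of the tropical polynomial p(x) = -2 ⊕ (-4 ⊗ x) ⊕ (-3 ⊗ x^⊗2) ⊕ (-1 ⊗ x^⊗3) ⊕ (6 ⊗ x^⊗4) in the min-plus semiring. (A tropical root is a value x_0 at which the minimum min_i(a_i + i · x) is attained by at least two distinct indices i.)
Roots: {-7, -2, -1, 2}

Each tropical root is a break point of the lower envelope of the lines y = a_i + i · x (there are 5 lines, with slopes 0, 1, ..., 4). Only the lines that attain the minimum somewhere contribute to roots; other lines are dominated. Here the surviving (envelope) indices are i = 4, i = 3, i = 2, i = 1, i = 0.
Intersections between consecutive envelope lines give the roots: for adjacent envelope indices i < j the intersection is x = (a_i − a_j) / (j − i). Reading off the sorted break points: {-7, -2, -1, 2}.
Verification: at each break x_0, at least two indices attain the minimum of min_i(a_i + i · x_0).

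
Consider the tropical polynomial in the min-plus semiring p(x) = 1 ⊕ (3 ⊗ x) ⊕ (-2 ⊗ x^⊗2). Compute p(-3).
p(-3) = -8

A tropical monomial a ⊗ x^⊗i evaluates to a + i · x. Evaluating each term at x = -3:
  Term 0 contributes 1 + 0 · -3 = 1
  Term 1 contributes 3 + 1 · -3 = 0
  Term 2 contributes -2 + 2 · -3 = -8
p(-3) = ⊕ of these = min[1, 0, -8] = -8.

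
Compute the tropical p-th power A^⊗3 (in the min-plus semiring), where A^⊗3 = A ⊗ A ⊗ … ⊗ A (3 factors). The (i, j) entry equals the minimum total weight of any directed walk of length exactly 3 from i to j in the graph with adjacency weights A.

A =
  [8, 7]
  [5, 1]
A^⊗3 =
  [13, 9]
  [7, 3]

Each entry (A^⊗3)_ij equals the minimum over all length-3 walks i = v_0 → v_1 → … → v_3 = j of Σ_t A[v_t][v_{t+1}]. For example, for (i, j) = (0, 1) we minimise over 4 possible intermediate vertex sequences; the minimum is 9, attained along the walk 0 → 1 → 1 → 1.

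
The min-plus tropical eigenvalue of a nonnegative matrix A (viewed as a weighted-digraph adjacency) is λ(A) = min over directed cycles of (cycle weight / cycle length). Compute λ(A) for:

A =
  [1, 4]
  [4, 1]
λ(A) = 1

Enumerate directed cycles and compute their means (weight / length). Sample:
  cycle 0 → 0: weight = 1, length = 1, mean = 1/1 ≈ 1.000
  cycle 1 → 1: weight = 1, length = 1, mean = 1/1 ≈ 1.000
  cycle 0 → 1 → 0: weight = 8, length = 2, mean = 8/2 ≈ 4.000
  cycle 1 → 0 → 1: weight = 8, length = 2, mean = 8/2 ≈ 4.000
Minimum mean = 1.000, attained e.g. along the cycle 0 → 0 with weight 1 and length 1. So λ(A) = 1/1 = 1.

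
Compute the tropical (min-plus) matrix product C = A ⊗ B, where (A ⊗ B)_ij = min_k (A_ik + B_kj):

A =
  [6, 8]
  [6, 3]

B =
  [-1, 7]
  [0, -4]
A ⊗ B =
  [5, 4]
  [3, -1]

Apply the min-plus product entry-by-entry:
  C[0][0] = min over k of (A[0][0] + B[0][0] = 6 + -1 = 5, A[0][1] + B[1][0] = 8 + 0 = 8) = 5 (attained at k = 0)
  C[0][1] = min over k of (A[0][0] + B[0][1] = 6 + 7 = 13, A[0][1] + B[1][1] = 8 + -4 = 4) = 4 (attained at k = 1)
  C[1][0] = min over k of (A[1][0] + B[0][0] = 6 + -1 = 5, A[1][1] + B[1][0] = 3 + 0 = 3) = 3 (attained at k = 1)
  C[1][1] = min over k of (A[1][0] + B[0][1] = 6 + 7 = 13, A[1][1] + B[1][1] = 3 + -4 = -1) = -1 (attained at k = 1)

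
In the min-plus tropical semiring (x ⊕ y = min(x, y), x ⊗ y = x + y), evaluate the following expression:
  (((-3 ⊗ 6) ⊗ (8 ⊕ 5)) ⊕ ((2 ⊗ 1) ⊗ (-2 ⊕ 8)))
(((-3 ⊗ 6) ⊗ (8 ⊕ 5)) ⊕ ((2 ⊗ 1) ⊗ (-2 ⊕ 8))) = 1

Expand innermost to outermost. Recall ⊕ takes the minimum of its arguments and ⊗ takes their sum. Working out the expression (((-3 ⊗ 6) ⊗ (8 ⊕ 5)) ⊕ ((2 ⊗ 1) ⊗ (-2 ⊕ 8))) gives 1.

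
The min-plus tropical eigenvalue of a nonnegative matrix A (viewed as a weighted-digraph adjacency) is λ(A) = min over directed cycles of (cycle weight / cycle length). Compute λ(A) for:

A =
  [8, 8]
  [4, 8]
λ(A) = 6

Enumerate directed cycles and compute their means (weight / length). Sample:
  cycle 0 → 0: weight = 8, length = 1, mean = 8/1 ≈ 8.000
  cycle 1 → 1: weight = 8, length = 1, mean = 8/1 ≈ 8.000
  cycle 0 → 1 → 0: weight = 12, length = 2, mean = 12/2 ≈ 6.000
  cycle 1 → 0 → 1: weight = 12, length = 2, mean = 12/2 ≈ 6.000
Minimum mean = 6.000, attained e.g. along the cycle 0 → 1 → 0 with weight 12 and length 2. So λ(A) = 12/2 = 6.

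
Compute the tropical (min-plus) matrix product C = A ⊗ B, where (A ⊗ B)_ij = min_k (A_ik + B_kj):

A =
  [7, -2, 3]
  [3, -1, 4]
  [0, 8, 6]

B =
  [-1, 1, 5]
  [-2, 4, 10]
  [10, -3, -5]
A ⊗ B =
  [-4, 0, -2]
  [-3, 1, -1]
  [-1, 1, 1]

Apply the min-plus product entry-by-entry:
  C[0][0] = min over k of (A[0][0] + B[0][0] = 7 + -1 = 6, A[0][1] + B[1][0] = -2 + -2 = -4, A[0][2] + B[2][0] = 3 + 10 = 13) = -4 (attained at k = 1)
  C[0][1] = min over k of (A[0][0] + B[0][1] = 7 + 1 = 8, A[0][1] + B[1][1] = -2 + 4 = 2, A[0][2] + B[2][1] = 3 + -3 = 0) = 0 (attained at k = 2)
  C[0][2] = min over k of (A[0][0] + B[0][2] = 7 + 5 = 12, A[0][1] + B[1][2] = -2 + 10 = 8, A[0][2] + B[2][2] = 3 + -5 = -2) = -2 (attained at k = 2)
  C[1][0] = min over k of (A[1][0] + B[0][0] = 3 + -1 = 2, A[1][1] + B[1][0] = -1 + -2 = -3, A[1][2] + B[2][0] = 4 + 10 = 14) = -3 (attained at k = 1)
  C[1][1] = min over k of (A[1][0] + B[0][1] = 3 + 1 = 4, A[1][1] + B[1][1] = -1 + 4 = 3, A[1][2] + B[2][1] = 4 + -3 = 1) = 1 (attained at k = 2)
  C[1][2] = min over k of (A[1][0] + B[0][2] = 3 + 5 = 8, A[1][1] + B[1][2] = -1 + 10 = 9, A[1][2] + B[2][2] = 4 + -5 = -1) = -1 (attained at k = 2)
  C[2][0] = min over k of (A[2][0] + B[0][0] = 0 + -1 = -1, A[2][1] + B[1][0] = 8 + -2 = 6, A[2][2] + B[2][0] = 6 + 10 = 16) = -1 (attained at k = 0)
  C[2][1] = min over k of (A[2][0] + B[0][1] = 0 + 1 = 1, A[2][1] + B[1][1] = 8 + 4 = 12, A[2][2] + B[2][1] = 6 + -3 = 3) = 1 (attained at k = 0)
  C[2][2] = min over k of (A[2][0] + B[0][2] = 0 + 5 = 5, A[2][1] + B[1][2] = 8 + 10 = 18, A[2][2] + B[2][2] = 6 + -5 = 1) = 1 (attained at k = 2)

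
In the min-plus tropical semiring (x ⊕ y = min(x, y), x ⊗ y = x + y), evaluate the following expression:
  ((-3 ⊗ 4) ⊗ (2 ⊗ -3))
((-3 ⊗ 4) ⊗ (2 ⊗ -3)) = 0

Expand innermost to outermost. Recall ⊕ takes the minimum of its arguments and ⊗ takes their sum. Working out the expression ((-3 ⊗ 4) ⊗ (2 ⊗ -3)) gives 0.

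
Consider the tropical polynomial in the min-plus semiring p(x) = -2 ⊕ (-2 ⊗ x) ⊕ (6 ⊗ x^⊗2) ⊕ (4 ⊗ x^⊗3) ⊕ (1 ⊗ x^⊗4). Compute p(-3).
p(-3) = -11

A tropical monomial a ⊗ x^⊗i evaluates to a + i · x. Evaluating each term at x = -3:
  Term 0 contributes -2 + 0 · -3 = -2
  Term 1 contributes -2 + 1 · -3 = -5
  Term 2 contributes 6 + 2 · -3 = 0
  Term 3 contributes 4 + 3 · -3 = -5
  Term 4 contributes 1 + 4 · -3 = -11
p(-3) = ⊕ of these = min[-2, -5, 0, -5, -11] = -11.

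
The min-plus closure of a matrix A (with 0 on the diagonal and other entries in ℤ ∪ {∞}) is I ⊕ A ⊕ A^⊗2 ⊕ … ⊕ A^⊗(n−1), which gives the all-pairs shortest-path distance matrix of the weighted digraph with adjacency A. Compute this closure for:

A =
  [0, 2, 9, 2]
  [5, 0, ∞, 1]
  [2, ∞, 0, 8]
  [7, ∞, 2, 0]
Closure =
  [0, 2, 4, 2]
  [5, 0, 3, 1]
  [2, 4, 0, 4]
  [4, 6, 2, 0]

This is the Floyd-Warshall all-pairs shortest-path computation. For each intermediate vertex k = 0, 1, …, 3, update dist[i][j] ← min(dist[i][j], dist[i][k] + dist[k][j]). The final matrix gives, for each (i, j), the minimum total weight of any directed path from i to j (possibly empty when i = j).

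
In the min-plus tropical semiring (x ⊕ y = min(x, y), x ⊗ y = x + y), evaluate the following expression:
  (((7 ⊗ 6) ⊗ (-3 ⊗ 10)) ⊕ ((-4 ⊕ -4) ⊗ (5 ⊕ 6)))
(((7 ⊗ 6) ⊗ (-3 ⊗ 10)) ⊕ ((-4 ⊕ -4) ⊗ (5 ⊕ 6))) = 1

Expand innermost to outermost. Recall ⊕ takes the minimum of its arguments and ⊗ takes their sum. Working out the expression (((7 ⊗ 6) ⊗ (-3 ⊗ 10)) ⊕ ((-4 ⊕ -4) ⊗ (5 ⊕ 6))) gives 1.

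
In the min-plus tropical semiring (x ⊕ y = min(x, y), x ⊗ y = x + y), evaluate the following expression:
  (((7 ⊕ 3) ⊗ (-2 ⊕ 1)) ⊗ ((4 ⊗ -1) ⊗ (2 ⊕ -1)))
(((7 ⊕ 3) ⊗ (-2 ⊕ 1)) ⊗ ((4 ⊗ -1) ⊗ (2 ⊕ -1))) = 3

Expand innermost to outermost. Recall ⊕ takes the minimum of its arguments and ⊗ takes their sum. Working out the expression (((7 ⊕ 3) ⊗ (-2 ⊕ 1)) ⊗ ((4 ⊗ -1) ⊗ (2 ⊕ -1))) gives 3.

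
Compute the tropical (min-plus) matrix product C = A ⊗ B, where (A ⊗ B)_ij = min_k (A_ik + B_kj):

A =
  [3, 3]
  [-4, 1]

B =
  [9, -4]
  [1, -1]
A ⊗ B =
  [4, -1]
  [2, -8]

Apply the min-plus product entry-by-entry:
  C[0][0] = min over k of (A[0][0] + B[0][0] = 3 + 9 = 12, A[0][1] + B[1][0] = 3 + 1 = 4) = 4 (attained at k = 1)
  C[0][1] = min over k of (A[0][0] + B[0][1] = 3 + -4 = -1, A[0][1] + B[1][1] = 3 + -1 = 2) = -1 (attained at k = 0)
  C[1][0] = min over k of (A[1][0] + B[0][0] = -4 + 9 = 5, A[1][1] + B[1][0] = 1 + 1 = 2) = 2 (attained at k = 1)
  C[1][1] = min over k of (A[1][0] + B[0][1] = -4 + -4 = -8, A[1][1] + B[1][1] = 1 + -1 = 0) = -8 (attained at k = 0)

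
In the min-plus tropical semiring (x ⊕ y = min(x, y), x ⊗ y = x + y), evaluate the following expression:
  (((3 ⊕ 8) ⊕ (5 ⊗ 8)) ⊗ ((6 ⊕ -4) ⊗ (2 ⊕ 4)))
(((3 ⊕ 8) ⊕ (5 ⊗ 8)) ⊗ ((6 ⊕ -4) ⊗ (2 ⊕ 4))) = 1

Expand innermost to outermost. Recall ⊕ takes the minimum of its arguments and ⊗ takes their sum. Working out the expression (((3 ⊕ 8) ⊕ (5 ⊗ 8)) ⊗ ((6 ⊕ -4) ⊗ (2 ⊕ 4))) gives 1.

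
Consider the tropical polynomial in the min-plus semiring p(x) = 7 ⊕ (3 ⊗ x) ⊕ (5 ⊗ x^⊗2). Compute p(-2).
p(-2) = 1

A tropical monomial a ⊗ x^⊗i evaluates to a + i · x. Evaluating each term at x = -2:
  Term 0 contributes 7 + 0 · -2 = 7
  Term 1 contributes 3 + 1 · -2 = 1
  Term 2 contributes 5 + 2 · -2 = 1
p(-2) = ⊕ of these = min[7, 1, 1] = 1.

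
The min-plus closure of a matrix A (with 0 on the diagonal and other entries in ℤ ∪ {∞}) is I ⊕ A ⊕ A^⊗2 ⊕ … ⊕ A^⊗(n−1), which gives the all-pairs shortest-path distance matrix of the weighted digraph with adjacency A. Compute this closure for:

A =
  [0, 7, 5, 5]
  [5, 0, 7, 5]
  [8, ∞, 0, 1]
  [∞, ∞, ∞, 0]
Closure =
  [0, 7, 5, 5]
  [5, 0, 7, 5]
  [8, 15, 0, 1]
  [∞, ∞, ∞, 0]

This is the Floyd-Warshall all-pairs shortest-path computation. For each intermediate vertex k = 0, 1, …, 3, update dist[i][j] ← min(dist[i][j], dist[i][k] + dist[k][j]). The final matrix gives, for each (i, j), the minimum total weight of any directed path from i to j (possibly empty when i = j).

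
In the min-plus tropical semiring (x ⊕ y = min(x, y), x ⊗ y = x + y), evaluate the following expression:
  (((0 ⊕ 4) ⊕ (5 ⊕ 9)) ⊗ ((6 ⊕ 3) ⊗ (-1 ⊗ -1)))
(((0 ⊕ 4) ⊕ (5 ⊕ 9)) ⊗ ((6 ⊕ 3) ⊗ (-1 ⊗ -1))) = 1

Expand innermost to outermost. Recall ⊕ takes the minimum of its arguments and ⊗ takes their sum. Working out the expression (((0 ⊕ 4) ⊕ (5 ⊕ 9)) ⊗ ((6 ⊕ 3) ⊗ (-1 ⊗ -1))) gives 1.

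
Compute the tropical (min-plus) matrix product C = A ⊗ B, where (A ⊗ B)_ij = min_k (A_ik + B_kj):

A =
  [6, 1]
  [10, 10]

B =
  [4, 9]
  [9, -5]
A ⊗ B =
  [10, -4]
  [14, 5]

Apply the min-plus product entry-by-entry:
  C[0][0] = min over k of (A[0][0] + B[0][0] = 6 + 4 = 10, A[0][1] + B[1][0] = 1 + 9 = 10) = 10 (attained at k = 0)
  C[0][1] = min over k of (A[0][0] + B[0][1] = 6 + 9 = 15, A[0][1] + B[1][1] = 1 + -5 = -4) = -4 (attained at k = 1)
  C[1][0] = min over k of (A[1][0] + B[0][0] = 10 + 4 = 14, A[1][1] + B[1][0] = 10 + 9 = 19) = 14 (attained at k = 0)
  C[1][1] = min over k of (A[1][0] + B[0][1] = 10 + 9 = 19, A[1][1] + B[1][1] = 10 + -5 = 5) = 5 (attained at k = 1)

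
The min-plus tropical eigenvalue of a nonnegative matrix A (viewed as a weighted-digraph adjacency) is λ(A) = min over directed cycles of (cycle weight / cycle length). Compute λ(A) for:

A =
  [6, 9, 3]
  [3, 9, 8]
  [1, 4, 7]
λ(A) = 2

Enumerate directed cycles and compute their means (weight / length). Sample:
  cycle 0 → 0: weight = 6, length = 1, mean = 6/1 ≈ 6.000
  cycle 1 → 1: weight = 9, length = 1, mean = 9/1 ≈ 9.000
  cycle 2 → 2: weight = 7, length = 1, mean = 7/1 ≈ 7.000
  cycle 0 → 1 → 0: weight = 12, length = 2, mean = 12/2 ≈ 6.000
  cycle 0 → 2 → 0: weight = 4, length = 2, mean = 4/2 ≈ 2.000
  cycle 1 → 0 → 1: weight = 12, length = 2, mean = 12/2 ≈ 6.000
Minimum mean = 2.000, attained e.g. along the cycle 0 → 2 → 0 with weight 4 and length 2. So λ(A) = 4/2 = 2.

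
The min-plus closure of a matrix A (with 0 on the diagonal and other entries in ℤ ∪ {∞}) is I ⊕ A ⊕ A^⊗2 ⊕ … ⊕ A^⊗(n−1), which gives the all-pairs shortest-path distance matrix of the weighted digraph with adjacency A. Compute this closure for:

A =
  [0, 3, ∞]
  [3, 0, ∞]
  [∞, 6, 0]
Closure =
  [0, 3, ∞]
  [3, 0, ∞]
  [9, 6, 0]

This is the Floyd-Warshall all-pairs shortest-path computation. For each intermediate vertex k = 0, 1, …, 2, update dist[i][j] ← min(dist[i][j], dist[i][k] + dist[k][j]). The final matrix gives, for each (i, j), the minimum total weight of any directed path from i to j (possibly empty when i = j).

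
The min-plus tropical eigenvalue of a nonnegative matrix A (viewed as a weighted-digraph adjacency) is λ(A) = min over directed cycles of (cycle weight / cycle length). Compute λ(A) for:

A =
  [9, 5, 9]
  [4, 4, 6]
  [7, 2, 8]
λ(A) = 4

Enumerate directed cycles and compute their means (weight / length). Sample:
  cycle 0 → 0: weight = 9, length = 1, mean = 9/1 ≈ 9.000
  cycle 1 → 1: weight = 4, length = 1, mean = 4/1 ≈ 4.000
  cycle 2 → 2: weight = 8, length = 1, mean = 8/1 ≈ 8.000
  cycle 0 → 1 → 0: weight = 9, length = 2, mean = 9/2 ≈ 4.500
  cycle 0 → 2 → 0: weight = 16, length = 2, mean = 16/2 ≈ 8.000
  cycle 1 → 0 → 1: weight = 9, length = 2, mean = 9/2 ≈ 4.500
Minimum mean = 4.000, attained e.g. along the cycle 1 → 1 with weight 4 and length 1. So λ(A) = 4/1 = 4.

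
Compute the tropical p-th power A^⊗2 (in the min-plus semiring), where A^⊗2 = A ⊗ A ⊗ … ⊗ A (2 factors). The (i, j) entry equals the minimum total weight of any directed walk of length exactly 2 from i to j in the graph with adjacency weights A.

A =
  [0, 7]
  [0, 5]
A^⊗2 =
  [0, 7]
  [0, 7]

Each entry (A^⊗2)_ij equals the minimum over all length-2 walks i = v_0 → v_1 → … → v_2 = j of Σ_t A[v_t][v_{t+1}]. For example, for (i, j) = (0, 1) we minimise over 2 possible intermediate vertex sequences; the minimum is 7, attained along the walk 0 → 0 → 1.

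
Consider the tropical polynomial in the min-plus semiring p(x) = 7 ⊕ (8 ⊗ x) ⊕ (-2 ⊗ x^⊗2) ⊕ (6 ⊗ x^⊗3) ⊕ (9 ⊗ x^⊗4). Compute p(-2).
p(-2) = -6

A tropical monomial a ⊗ x^⊗i evaluates to a + i · x. Evaluating each term at x = -2:
  Term 0 contributes 7 + 0 · -2 = 7
  Term 1 contributes 8 + 1 · -2 = 6
  Term 2 contributes -2 + 2 · -2 = -6
  Term 3 contributes 6 + 3 · -2 = 0
  Term 4 contributes 9 + 4 · -2 = 1
p(-2) = ⊕ of these = min[7, 6, -6, 0, 1] = -6.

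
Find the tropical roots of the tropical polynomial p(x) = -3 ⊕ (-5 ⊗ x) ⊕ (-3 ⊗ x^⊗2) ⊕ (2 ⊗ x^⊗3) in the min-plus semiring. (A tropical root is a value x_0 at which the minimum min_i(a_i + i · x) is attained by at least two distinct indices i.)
Roots: {-5, -2, 2}

Each tropical root is a break point of the lower envelope of the lines y = a_i + i · x (there are 4 lines, with slopes 0, 1, ..., 3). Only the lines that attain the minimum somewhere contribute to roots; other lines are dominated. Here the surviving (envelope) indices are i = 3, i = 2, i = 1, i = 0.
Intersections between consecutive envelope lines give the roots: for adjacent envelope indices i < j the intersection is x = (a_i − a_j) / (j − i). Reading off the sorted break points: {-5, -2, 2}.
Verification: at each break x_0, at least two indices attain the minimum of min_i(a_i + i · x_0).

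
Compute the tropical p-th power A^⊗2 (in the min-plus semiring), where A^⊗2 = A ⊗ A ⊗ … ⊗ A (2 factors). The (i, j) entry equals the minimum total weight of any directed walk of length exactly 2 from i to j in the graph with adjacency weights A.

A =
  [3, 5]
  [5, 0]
A^⊗2 =
  [6, 5]
  [5, 0]

Each entry (A^⊗2)_ij equals the minimum over all length-2 walks i = v_0 → v_1 → … → v_2 = j of Σ_t A[v_t][v_{t+1}]. For example, for (i, j) = (0, 1) we minimise over 2 possible intermediate vertex sequences; the minimum is 5, attained along the walk 0 → 1 → 1.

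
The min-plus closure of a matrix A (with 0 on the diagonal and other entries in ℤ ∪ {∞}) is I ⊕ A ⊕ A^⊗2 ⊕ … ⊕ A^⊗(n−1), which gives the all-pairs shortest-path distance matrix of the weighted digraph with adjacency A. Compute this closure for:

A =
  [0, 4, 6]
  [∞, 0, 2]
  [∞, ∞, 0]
Closure =
  [0, 4, 6]
  [∞, 0, 2]
  [∞, ∞, 0]

This is the Floyd-Warshall all-pairs shortest-path computation. For each intermediate vertex k = 0, 1, …, 2, update dist[i][j] ← min(dist[i][j], dist[i][k] + dist[k][j]). The final matrix gives, for each (i, j), the minimum total weight of any directed path from i to j (possibly empty when i = j).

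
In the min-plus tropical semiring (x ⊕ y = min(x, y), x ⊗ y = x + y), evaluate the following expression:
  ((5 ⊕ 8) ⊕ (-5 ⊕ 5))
((5 ⊕ 8) ⊕ (-5 ⊕ 5)) = -5

Expand innermost to outermost. Recall ⊕ takes the minimum of its arguments and ⊗ takes their sum. Working out the expression ((5 ⊕ 8) ⊕ (-5 ⊕ 5)) gives -5.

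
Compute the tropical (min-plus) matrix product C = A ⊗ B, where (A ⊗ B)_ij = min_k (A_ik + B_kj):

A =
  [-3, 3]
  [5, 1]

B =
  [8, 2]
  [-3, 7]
A ⊗ B =
  [0, -1]
  [-2, 7]

Apply the min-plus product entry-by-entry:
  C[0][0] = min over k of (A[0][0] + B[0][0] = -3 + 8 = 5, A[0][1] + B[1][0] = 3 + -3 = 0) = 0 (attained at k = 1)
  C[0][1] = min over k of (A[0][0] + B[0][1] = -3 + 2 = -1, A[0][1] + B[1][1] = 3 + 7 = 10) = -1 (attained at k = 0)
  C[1][0] = min over k of (A[1][0] + B[0][0] = 5 + 8 = 13, A[1][1] + B[1][0] = 1 + -3 = -2) = -2 (attained at k = 1)
  C[1][1] = min over k of (A[1][0] + B[0][1] = 5 + 2 = 7, A[1][1] + B[1][1] = 1 + 7 = 8) = 7 (attained at k = 0)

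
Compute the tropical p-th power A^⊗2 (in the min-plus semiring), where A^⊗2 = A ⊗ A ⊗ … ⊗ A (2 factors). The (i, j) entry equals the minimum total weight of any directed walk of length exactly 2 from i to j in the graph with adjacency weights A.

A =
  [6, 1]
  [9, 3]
A^⊗2 =
  [10, 4]
  [12, 6]

Each entry (A^⊗2)_ij equals the minimum over all length-2 walks i = v_0 → v_1 → … → v_2 = j of Σ_t A[v_t][v_{t+1}]. For example, for (i, j) = (0, 1) we minimise over 2 possible intermediate vertex sequences; the minimum is 4, attained along the walk 0 → 1 → 1.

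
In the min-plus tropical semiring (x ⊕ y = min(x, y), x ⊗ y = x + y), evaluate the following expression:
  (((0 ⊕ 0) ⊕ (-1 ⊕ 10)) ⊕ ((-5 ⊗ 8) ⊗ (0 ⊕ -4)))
(((0 ⊕ 0) ⊕ (-1 ⊕ 10)) ⊕ ((-5 ⊗ 8) ⊗ (0 ⊕ -4))) = -1

Expand innermost to outermost. Recall ⊕ takes the minimum of its arguments and ⊗ takes their sum. Working out the expression (((0 ⊕ 0) ⊕ (-1 ⊕ 10)) ⊕ ((-5 ⊗ 8) ⊗ (0 ⊕ -4))) gives -1.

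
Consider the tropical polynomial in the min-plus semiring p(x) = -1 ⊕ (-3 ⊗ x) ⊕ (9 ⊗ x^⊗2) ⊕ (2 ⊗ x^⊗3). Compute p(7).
p(7) = -1

A tropical monomial a ⊗ x^⊗i evaluates to a + i · x. Evaluating each term at x = 7:
  Term 0 contributes -1 + 0 · 7 = -1
  Term 1 contributes -3 + 1 · 7 = 4
  Term 2 contributes 9 + 2 · 7 = 23
  Term 3 contributes 2 + 3 · 7 = 23
p(7) = ⊕ of these = min[-1, 4, 23, 23] = -1.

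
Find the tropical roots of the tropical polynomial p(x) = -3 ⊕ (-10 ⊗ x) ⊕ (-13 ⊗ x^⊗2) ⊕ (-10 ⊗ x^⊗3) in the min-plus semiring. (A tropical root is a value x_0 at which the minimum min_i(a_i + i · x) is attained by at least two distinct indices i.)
Roots: {-3, 3, 7}

Each tropical root is a break point of the lower envelope of the lines y = a_i + i · x (there are 4 lines, with slopes 0, 1, ..., 3). Only the lines that attain the minimum somewhere contribute to roots; other lines are dominated. Here the surviving (envelope) indices are i = 3, i = 2, i = 1, i = 0.
Intersections between consecutive envelope lines give the roots: for adjacent envelope indices i < j the intersection is x = (a_i − a_j) / (j − i). Reading off the sorted break points: {-3, 3, 7}.
Verification: at each break x_0, at least two indices attain the minimum of min_i(a_i + i · x_0).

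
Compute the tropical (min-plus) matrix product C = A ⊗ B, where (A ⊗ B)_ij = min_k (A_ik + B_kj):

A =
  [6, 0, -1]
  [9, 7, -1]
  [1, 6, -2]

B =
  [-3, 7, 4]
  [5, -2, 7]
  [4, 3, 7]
A ⊗ B =
  [3, -2, 6]
  [3, 2, 6]
  [-2, 1, 5]

Apply the min-plus product entry-by-entry:
  C[0][0] = min over k of (A[0][0] + B[0][0] = 6 + -3 = 3, A[0][1] + B[1][0] = 0 + 5 = 5, A[0][2] + B[2][0] = -1 + 4 = 3) = 3 (attained at k = 0)
  C[0][1] = min over k of (A[0][0] + B[0][1] = 6 + 7 = 13, A[0][1] + B[1][1] = 0 + -2 = -2, A[0][2] + B[2][1] = -1 + 3 = 2) = -2 (attained at k = 1)
  C[0][2] = min over k of (A[0][0] + B[0][2] = 6 + 4 = 10, A[0][1] + B[1][2] = 0 + 7 = 7, A[0][2] + B[2][2] = -1 + 7 = 6) = 6 (attained at k = 2)
  C[1][0] = min over k of (A[1][0] + B[0][0] = 9 + -3 = 6, A[1][1] + B[1][0] = 7 + 5 = 12, A[1][2] + B[2][0] = -1 + 4 = 3) = 3 (attained at k = 2)
  C[1][1] = min over k of (A[1][0] + B[0][1] = 9 + 7 = 16, A[1][1] + B[1][1] = 7 + -2 = 5, A[1][2] + B[2][1] = -1 + 3 = 2) = 2 (attained at k = 2)
  C[1][2] = min over k of (A[1][0] + B[0][2] = 9 + 4 = 13, A[1][1] + B[1][2] = 7 + 7 = 14, A[1][2] + B[2][2] = -1 + 7 = 6) = 6 (attained at k = 2)
  C[2][0] = min over k of (A[2][0] + B[0][0] = 1 + -3 = -2, A[2][1] + B[1][0] = 6 + 5 = 11, A[2][2] + B[2][0] = -2 + 4 = 2) = -2 (attained at k = 0)
  C[2][1] = min over k of (A[2][0] + B[0][1] = 1 + 7 = 8, A[2][1] + B[1][1] = 6 + -2 = 4, A[2][2] + B[2][1] = -2 + 3 = 1) = 1 (attained at k = 2)
  C[2][2] = min over k of (A[2][0] + B[0][2] = 1 + 4 = 5, A[2][1] + B[1][2] = 6 + 7 = 13, A[2][2] + B[2][2] = -2 + 7 = 5) = 5 (attained at k = 0)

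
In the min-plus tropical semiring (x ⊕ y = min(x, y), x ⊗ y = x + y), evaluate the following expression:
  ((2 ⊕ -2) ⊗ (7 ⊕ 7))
((2 ⊕ -2) ⊗ (7 ⊕ 7)) = 5

Expand innermost to outermost. Recall ⊕ takes the minimum of its arguments and ⊗ takes their sum. Working out the expression ((2 ⊕ -2) ⊗ (7 ⊕ 7)) gives 5.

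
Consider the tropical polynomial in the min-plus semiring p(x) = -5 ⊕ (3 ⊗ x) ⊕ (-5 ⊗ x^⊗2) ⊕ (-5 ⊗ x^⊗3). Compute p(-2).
p(-2) = -11

A tropical monomial a ⊗ x^⊗i evaluates to a + i · x. Evaluating each term at x = -2:
  Term 0 contributes -5 + 0 · -2 = -5
  Term 1 contributes 3 + 1 · -2 = 1
  Term 2 contributes -5 + 2 · -2 = -9
  Term 3 contributes -5 + 3 · -2 = -11
p(-2) = ⊕ of these = min[-5, 1, -9, -11] = -11.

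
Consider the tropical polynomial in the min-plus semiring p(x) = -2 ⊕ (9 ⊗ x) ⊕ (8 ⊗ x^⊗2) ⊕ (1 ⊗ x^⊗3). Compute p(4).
p(4) = -2

A tropical monomial a ⊗ x^⊗i evaluates to a + i · x. Evaluating each term at x = 4:
  Term 0 contributes -2 + 0 · 4 = -2
  Term 1 contributes 9 + 1 · 4 = 13
  Term 2 contributes 8 + 2 · 4 = 16
  Term 3 contributes 1 + 3 · 4 = 13
p(4) = ⊕ of these = min[-2, 13, 16, 13] = -2.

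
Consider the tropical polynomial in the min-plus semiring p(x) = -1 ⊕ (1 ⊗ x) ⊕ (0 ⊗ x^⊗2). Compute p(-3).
p(-3) = -6

A tropical monomial a ⊗ x^⊗i evaluates to a + i · x. Evaluating each term at x = -3:
  Term 0 contributes -1 + 0 · -3 = -1
  Term 1 contributes 1 + 1 · -3 = -2
  Term 2 contributes 0 + 2 · -3 = -6
p(-3) = ⊕ of these = min[-1, -2, -6] = -6.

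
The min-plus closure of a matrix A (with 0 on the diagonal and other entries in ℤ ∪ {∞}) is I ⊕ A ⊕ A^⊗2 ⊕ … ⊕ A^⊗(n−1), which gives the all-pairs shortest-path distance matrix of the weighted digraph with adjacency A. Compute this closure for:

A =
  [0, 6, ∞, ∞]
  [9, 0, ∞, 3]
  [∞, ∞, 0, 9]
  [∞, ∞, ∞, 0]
Closure =
  [0, 6, ∞, 9]
  [9, 0, ∞, 3]
  [∞, ∞, 0, 9]
  [∞, ∞, ∞, 0]

This is the Floyd-Warshall all-pairs shortest-path computation. For each intermediate vertex k = 0, 1, …, 3, update dist[i][j] ← min(dist[i][j], dist[i][k] + dist[k][j]). The final matrix gives, for each (i, j), the minimum total weight of any directed path from i to j (possibly empty when i = j).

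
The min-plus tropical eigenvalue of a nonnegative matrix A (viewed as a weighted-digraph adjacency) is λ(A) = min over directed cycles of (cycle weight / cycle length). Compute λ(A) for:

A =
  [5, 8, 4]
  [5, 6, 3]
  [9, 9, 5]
λ(A) = 5

Enumerate directed cycles and compute their means (weight / length). Sample:
  cycle 0 → 0: weight = 5, length = 1, mean = 5/1 ≈ 5.000
  cycle 1 → 1: weight = 6, length = 1, mean = 6/1 ≈ 6.000
  cycle 2 → 2: weight = 5, length = 1, mean = 5/1 ≈ 5.000
  cycle 0 → 1 → 0: weight = 13, length = 2, mean = 13/2 ≈ 6.500
  cycle 0 → 2 → 0: weight = 13, length = 2, mean = 13/2 ≈ 6.500
  cycle 1 → 0 → 1: weight = 13, length = 2, mean = 13/2 ≈ 6.500
Minimum mean = 5.000, attained e.g. along the cycle 0 → 0 with weight 5 and length 1. So λ(A) = 5/1 = 5.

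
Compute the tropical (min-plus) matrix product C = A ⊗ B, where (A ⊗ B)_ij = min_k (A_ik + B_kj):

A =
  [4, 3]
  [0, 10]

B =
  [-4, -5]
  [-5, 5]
A ⊗ B =
  [-2, -1]
  [-4, -5]

Apply the min-plus product entry-by-entry:
  C[0][0] = min over k of (A[0][0] + B[0][0] = 4 + -4 = 0, A[0][1] + B[1][0] = 3 + -5 = -2) = -2 (attained at k = 1)
  C[0][1] = min over k of (A[0][0] + B[0][1] = 4 + -5 = -1, A[0][1] + B[1][1] = 3 + 5 = 8) = -1 (attained at k = 0)
  C[1][0] = min over k of (A[1][0] + B[0][0] = 0 + -4 = -4, A[1][1] + B[1][0] = 10 + -5 = 5) = -4 (attained at k = 0)
  C[1][1] = min over k of (A[1][0] + B[0][1] = 0 + -5 = -5, A[1][1] + B[1][1] = 10 + 5 = 15) = -5 (attained at k = 0)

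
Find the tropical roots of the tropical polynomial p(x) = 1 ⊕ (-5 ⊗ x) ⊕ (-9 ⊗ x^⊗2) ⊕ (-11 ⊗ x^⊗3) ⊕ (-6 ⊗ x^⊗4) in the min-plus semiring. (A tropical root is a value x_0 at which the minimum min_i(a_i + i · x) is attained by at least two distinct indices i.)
Roots: {-5, 2, 4, 6}

Each tropical root is a break point of the lower envelope of the lines y = a_i + i · x (there are 5 lines, with slopes 0, 1, ..., 4). Only the lines that attain the minimum somewhere contribute to roots; other lines are dominated. Here the surviving (envelope) indices are i = 4, i = 3, i = 2, i = 1, i = 0.
Intersections between consecutive envelope lines give the roots: for adjacent envelope indices i < j the intersection is x = (a_i − a_j) / (j − i). Reading off the sorted break points: {-5, 2, 4, 6}.
Verification: at each break x_0, at least two indices attain the minimum of min_i(a_i + i · x_0).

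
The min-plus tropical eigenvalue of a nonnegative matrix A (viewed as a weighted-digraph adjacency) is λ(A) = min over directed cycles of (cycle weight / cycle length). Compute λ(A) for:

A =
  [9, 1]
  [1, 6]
λ(A) = 1

Enumerate directed cycles and compute their means (weight / length). Sample:
  cycle 0 → 0: weight = 9, length = 1, mean = 9/1 ≈ 9.000
  cycle 1 → 1: weight = 6, length = 1, mean = 6/1 ≈ 6.000
  cycle 0 → 1 → 0: weight = 2, length = 2, mean = 2/2 ≈ 1.000
  cycle 1 → 0 → 1: weight = 2, length = 2, mean = 2/2 ≈ 1.000
Minimum mean = 1.000, attained e.g. along the cycle 0 → 1 → 0 with weight 2 and length 2. So λ(A) = 2/2 = 1.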